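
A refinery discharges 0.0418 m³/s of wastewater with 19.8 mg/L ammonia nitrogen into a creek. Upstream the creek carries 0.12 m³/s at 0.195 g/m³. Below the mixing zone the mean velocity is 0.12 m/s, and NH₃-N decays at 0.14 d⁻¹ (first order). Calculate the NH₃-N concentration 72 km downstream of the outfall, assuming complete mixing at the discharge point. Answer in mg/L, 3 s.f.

1.99 mg/L

After complete mixing, C₀ = (0.0418·19.8 + 0.12·0.195) / 0.1618 = 5.26 mg/L.
Travel time t = 7.2e+04 m / 0.12 m/s = 6e+05 s = 6.944 d.
C = 5.26·exp(−0.14·6.944) = 5.26·0.3782 = 1.989 mg/L.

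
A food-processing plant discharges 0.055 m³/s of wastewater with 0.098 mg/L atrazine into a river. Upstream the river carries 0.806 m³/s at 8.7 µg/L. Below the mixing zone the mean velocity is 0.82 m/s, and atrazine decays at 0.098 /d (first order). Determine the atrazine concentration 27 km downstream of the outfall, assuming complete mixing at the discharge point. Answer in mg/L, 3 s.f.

0.0139 mg/L

8.7 µg/L = 0.0087 mg/L.
After complete mixing, C₀ = (0.055·0.098 + 0.806·0.0087) / 0.861 = 0.0144 mg/L.
Travel time t = 2.7e+04 m / 0.82 m/s = 3.293e+04 s = 0.3811 d.
C = 0.0144·exp(−0.098·0.3811) = 0.0144·0.9633 = 0.01388 mg/L.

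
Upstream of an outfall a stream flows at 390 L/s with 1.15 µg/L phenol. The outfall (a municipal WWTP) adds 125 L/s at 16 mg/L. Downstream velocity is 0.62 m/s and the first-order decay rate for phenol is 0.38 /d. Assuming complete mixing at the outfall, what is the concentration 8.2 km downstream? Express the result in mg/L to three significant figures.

125 L/s = 0.125 m³/s.
390 L/s = 0.39 m³/s.
1.15 µg/L = 0.00115 mg/L.
After complete mixing, C₀ = (0.125·16 + 0.39·0.00115) / 0.515 = 3.884 mg/L.
Travel time t = 8200 m / 0.62 m/s = 1.323e+04 s = 0.1531 d.
C = 3.884·exp(−0.38·0.1531) = 3.884·0.9435 = 3.665 mg/L.

3.66 mg/L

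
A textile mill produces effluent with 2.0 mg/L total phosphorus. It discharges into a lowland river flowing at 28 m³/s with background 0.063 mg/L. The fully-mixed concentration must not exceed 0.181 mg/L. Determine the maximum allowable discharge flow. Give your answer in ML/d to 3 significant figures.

Mass balance at complete mixing: C_std·(Q_w + Q_r) = Q_w·C_e + Q_r·C_b.
Rearranging, Q_w = Q_r·(C_std − C_b)/(C_e − C_std) = 28·(0.181 − 0.063) / (2 − 0.181) = 1.816 m³/s.
= 156.9 ML/d.

157 ML/d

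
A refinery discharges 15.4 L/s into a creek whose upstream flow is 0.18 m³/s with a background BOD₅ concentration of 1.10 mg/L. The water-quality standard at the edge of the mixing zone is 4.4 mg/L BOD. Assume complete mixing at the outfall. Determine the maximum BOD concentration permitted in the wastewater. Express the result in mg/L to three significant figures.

43.0 mg/L

15.4 L/s = 0.0154 m³/s.
Mass balance: 4.4·0.1954 = 0.0154·Cₑ + 0.18·1.1.
Cₑ = (0.8598 − 0.198) / 0.0154 = 42.97 mg/L.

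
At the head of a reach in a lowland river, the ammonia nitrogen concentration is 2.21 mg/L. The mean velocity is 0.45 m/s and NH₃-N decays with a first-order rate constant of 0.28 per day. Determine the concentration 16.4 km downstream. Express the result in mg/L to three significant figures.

1.96 mg/L

Travel time t = 16.4 km / 0.45 m/s = 1.64e+04/0.45 = 3.644e+04 s = 0.4218 d.
First-order decay: C = 2.21·exp(−0.28·0.4218) = 2.21·0.8886 = 1.964 mg/L.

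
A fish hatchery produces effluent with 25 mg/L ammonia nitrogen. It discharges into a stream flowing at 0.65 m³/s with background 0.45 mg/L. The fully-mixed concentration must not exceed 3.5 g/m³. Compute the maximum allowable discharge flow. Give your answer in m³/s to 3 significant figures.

Mass balance at complete mixing: C_std·(Q_w + Q_r) = Q_w·C_e + Q_r·C_b.
Rearranging, Q_w = Q_r·(C_std − C_b)/(C_e − C_std) = 0.65·(3.5 − 0.45) / (25 − 3.5) = 0.09221 m³/s.

0.0922 m³/s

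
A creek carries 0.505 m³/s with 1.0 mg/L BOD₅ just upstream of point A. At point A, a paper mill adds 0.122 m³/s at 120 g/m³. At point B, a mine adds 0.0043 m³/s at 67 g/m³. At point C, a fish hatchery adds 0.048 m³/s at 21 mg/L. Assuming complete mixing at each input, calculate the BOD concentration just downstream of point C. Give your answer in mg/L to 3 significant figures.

After input A: C = (0.505·1 + 0.122·120) / 0.627 = 24.15 mg/L.
After input B: C = (0.627·24.15 + 0.0043·67) / 0.6313 = 24.45 mg/L.
After input C: C = (0.6313·24.45 + 0.048·21) / 0.6793 = 24.2 mg/L.

24.2 mg/L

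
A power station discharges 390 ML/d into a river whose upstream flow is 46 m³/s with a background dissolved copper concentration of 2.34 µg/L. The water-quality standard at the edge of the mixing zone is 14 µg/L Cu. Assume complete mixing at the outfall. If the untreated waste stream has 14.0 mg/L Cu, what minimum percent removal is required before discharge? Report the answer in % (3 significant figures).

390 ML/d = 4.514 m³/s.
2.34 µg/L = 0.00234 mg/L.
14 µg/L = 0.014 mg/L.
Mass balance: 0.014·50.51 = 4.514·Cₑ + 46·0.00234.
Cₑ = (0.7072 − 0.1076) / 4.514 = 0.1328 mg/L.
Required removal = 1 − 0.1328/14.0 = 99.05 %.

99.1 %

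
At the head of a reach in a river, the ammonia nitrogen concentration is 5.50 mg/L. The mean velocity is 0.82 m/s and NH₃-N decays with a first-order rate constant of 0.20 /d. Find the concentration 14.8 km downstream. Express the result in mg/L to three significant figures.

5.27 mg/L

Travel time t = 14.8 km / 0.82 m/s = 1.48e+04/0.82 = 1.805e+04 s = 0.2089 d.
First-order decay: C = 5.50·exp(−0.20·0.2089) = 5.50·0.9591 = 5.275 mg/L.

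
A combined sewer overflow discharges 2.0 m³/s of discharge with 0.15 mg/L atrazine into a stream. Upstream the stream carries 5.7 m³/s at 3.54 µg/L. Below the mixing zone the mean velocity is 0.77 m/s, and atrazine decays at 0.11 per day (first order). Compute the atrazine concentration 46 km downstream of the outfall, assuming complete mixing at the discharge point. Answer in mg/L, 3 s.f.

0.0385 mg/L

3.54 µg/L = 0.00354 mg/L.
After complete mixing, C₀ = (2·0.15 + 5.7·0.00354) / 7.7 = 0.04158 mg/L.
Travel time t = 4.6e+04 m / 0.77 m/s = 5.974e+04 s = 0.6914 d.
C = 0.04158·exp(−0.11·0.6914) = 0.04158·0.9268 = 0.03854 mg/L.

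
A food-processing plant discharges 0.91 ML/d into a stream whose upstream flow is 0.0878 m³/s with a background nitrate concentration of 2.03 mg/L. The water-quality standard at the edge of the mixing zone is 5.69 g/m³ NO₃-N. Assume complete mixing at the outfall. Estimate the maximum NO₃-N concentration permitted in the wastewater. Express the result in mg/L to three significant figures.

36.2 mg/L

0.91 ML/d = 0.01053 m³/s.
Mass balance: 5.69·0.09833 = 0.01053·Cₑ + 0.0878·2.03.
Cₑ = (0.5595 − 0.1782) / 0.01053 = 36.2 mg/L.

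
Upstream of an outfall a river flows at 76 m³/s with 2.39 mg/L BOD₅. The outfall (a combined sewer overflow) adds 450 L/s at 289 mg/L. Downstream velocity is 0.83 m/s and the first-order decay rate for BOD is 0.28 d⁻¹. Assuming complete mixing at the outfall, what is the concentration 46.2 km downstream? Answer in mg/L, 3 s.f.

3.40 mg/L

450 L/s = 0.45 m³/s.
After complete mixing, C₀ = (0.45·289 + 76·2.39) / 76.45 = 4.077 mg/L.
Travel time t = 4.62e+04 m / 0.83 m/s = 5.566e+04 s = 0.6442 d.
C = 4.077·exp(−0.28·0.6442) = 4.077·0.8349 = 3.404 mg/L.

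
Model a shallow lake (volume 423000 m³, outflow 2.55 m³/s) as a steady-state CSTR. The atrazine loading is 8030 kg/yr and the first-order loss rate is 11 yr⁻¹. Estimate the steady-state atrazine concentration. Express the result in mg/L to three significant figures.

Outflow Q = 2.55 m³/s × 3.156e+07 s/yr = 8.047e+07 m³/yr.
Steady-state CSTR mass balance: W = Q·C + k·V·C, so C = W/(Q + kV).
Q + kV = 8.047e+07 + 11·423000 = 8.512e+07 m³/yr.
C = 8030/8.512e+07 = 9.433e-05 kg/m³ = 0.09433 mg/L.

0.0943 mg/L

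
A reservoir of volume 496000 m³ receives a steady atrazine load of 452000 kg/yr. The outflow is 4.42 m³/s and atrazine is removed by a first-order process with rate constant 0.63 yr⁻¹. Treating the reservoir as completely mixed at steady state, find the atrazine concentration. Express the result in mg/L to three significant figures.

3.23 mg/L

Outflow Q = 4.42 m³/s × 3.156e+07 s/yr = 1.395e+08 m³/yr.
Steady-state CSTR mass balance: W = Q·C + k·V·C, so C = W/(Q + kV).
Q + kV = 1.395e+08 + 0.63·496000 = 1.398e+08 m³/yr.
C = 452000/1.398e+08 = 0.003233 kg/m³ = 3.233 mg/L.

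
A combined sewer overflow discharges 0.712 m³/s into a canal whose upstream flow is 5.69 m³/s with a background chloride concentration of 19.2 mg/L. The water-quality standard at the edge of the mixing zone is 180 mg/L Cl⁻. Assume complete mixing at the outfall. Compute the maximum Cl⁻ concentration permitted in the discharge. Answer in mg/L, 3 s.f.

Mass balance: 180·6.402 = 0.712·Cₑ + 5.69·19.2.
Cₑ = (1152 − 109.2) / 0.712 = 1465 mg/L.

1470 mg/L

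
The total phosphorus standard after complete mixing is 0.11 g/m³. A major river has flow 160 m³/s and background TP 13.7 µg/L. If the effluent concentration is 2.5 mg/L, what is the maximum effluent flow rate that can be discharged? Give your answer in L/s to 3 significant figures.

13.7 µg/L = 0.0137 mg/L.
Mass balance at complete mixing: C_std·(Q_w + Q_r) = Q_w·C_e + Q_r·C_b.
Rearranging, Q_w = Q_r·(C_std − C_b)/(C_e − C_std) = 160·(0.11 − 0.0137) / (2.5 − 0.11) = 6.447 m³/s.
= 6447 L/s.

6450 L/s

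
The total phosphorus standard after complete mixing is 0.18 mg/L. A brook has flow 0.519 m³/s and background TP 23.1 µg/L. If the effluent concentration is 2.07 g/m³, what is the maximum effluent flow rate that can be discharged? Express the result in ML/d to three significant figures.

23.1 µg/L = 0.0231 mg/L.
Mass balance at complete mixing: C_std·(Q_w + Q_r) = Q_w·C_e + Q_r·C_b.
Rearranging, Q_w = Q_r·(C_std − C_b)/(C_e − C_std) = 0.519·(0.18 − 0.0231) / (2.07 − 0.18) = 0.04309 m³/s.
= 3.723 ML/d.

3.72 ML/d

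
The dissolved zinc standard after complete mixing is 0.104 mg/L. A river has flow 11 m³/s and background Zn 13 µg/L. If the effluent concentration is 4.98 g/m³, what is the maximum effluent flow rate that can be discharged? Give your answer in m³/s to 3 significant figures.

0.205 m³/s

13 µg/L = 0.013 mg/L.
Mass balance at complete mixing: C_std·(Q_w + Q_r) = Q_w·C_e + Q_r·C_b.
Rearranging, Q_w = Q_r·(C_std − C_b)/(C_e − C_std) = 11·(0.104 − 0.013) / (4.98 − 0.104) = 0.2053 m³/s.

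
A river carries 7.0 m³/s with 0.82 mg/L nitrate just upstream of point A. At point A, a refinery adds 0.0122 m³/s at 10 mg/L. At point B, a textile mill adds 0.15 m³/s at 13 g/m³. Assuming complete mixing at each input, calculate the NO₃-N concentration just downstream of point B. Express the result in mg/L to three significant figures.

1.09 mg/L

After input A: C = (7·0.82 + 0.0122·10) / 7.012 = 0.836 mg/L.
After input B: C = (7.012·0.836 + 0.15·13) / 7.162 = 1.091 mg/L.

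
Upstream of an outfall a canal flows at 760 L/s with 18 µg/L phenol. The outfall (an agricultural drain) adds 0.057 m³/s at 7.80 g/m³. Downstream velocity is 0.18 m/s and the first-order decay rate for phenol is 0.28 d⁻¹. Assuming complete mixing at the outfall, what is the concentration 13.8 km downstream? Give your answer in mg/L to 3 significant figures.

0.438 mg/L

760 L/s = 0.76 m³/s.
18 µg/L = 0.018 mg/L.
After complete mixing, C₀ = (0.057·7.8 + 0.76·0.018) / 0.817 = 0.5609 mg/L.
Travel time t = 1.38e+04 m / 0.18 m/s = 7.667e+04 s = 0.8873 d.
C = 0.5609·exp(−0.28·0.8873) = 0.5609·0.78 = 0.4375 mg/L.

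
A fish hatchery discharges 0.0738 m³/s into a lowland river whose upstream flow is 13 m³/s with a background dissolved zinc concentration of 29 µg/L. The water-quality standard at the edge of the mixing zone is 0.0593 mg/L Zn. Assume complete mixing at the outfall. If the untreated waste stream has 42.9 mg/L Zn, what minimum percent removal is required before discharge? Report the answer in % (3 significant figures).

29 µg/L = 0.029 mg/L.
Mass balance: 0.0593·13.07 = 0.0738·Cₑ + 13·0.029.
Cₑ = (0.7753 − 0.377) / 0.0738 = 5.397 mg/L.
Required removal = 1 − 5.397/42.9 = 87.42 %.

87.4 %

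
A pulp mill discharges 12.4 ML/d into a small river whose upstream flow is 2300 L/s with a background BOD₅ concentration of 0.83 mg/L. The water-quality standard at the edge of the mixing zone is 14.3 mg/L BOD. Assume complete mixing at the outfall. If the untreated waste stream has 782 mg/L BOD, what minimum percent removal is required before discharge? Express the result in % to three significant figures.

70.6 %

12.4 ML/d = 0.1435 m³/s.
2300 L/s = 2.3 m³/s.
Mass balance: 14.3·2.444 = 0.1435·Cₑ + 2.3·0.83.
Cₑ = (34.94 − 1.909) / 0.1435 = 230.2 mg/L.
Required removal = 1 − 230.2/782 = 70.57 %.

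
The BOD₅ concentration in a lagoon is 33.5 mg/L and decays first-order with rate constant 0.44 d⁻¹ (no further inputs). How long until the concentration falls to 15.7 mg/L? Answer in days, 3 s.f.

t = ln(C₀/C)/k = ln(33.5/15.7)/0.44 = 0.7579/0.44 = 1.722 d.

1.72 d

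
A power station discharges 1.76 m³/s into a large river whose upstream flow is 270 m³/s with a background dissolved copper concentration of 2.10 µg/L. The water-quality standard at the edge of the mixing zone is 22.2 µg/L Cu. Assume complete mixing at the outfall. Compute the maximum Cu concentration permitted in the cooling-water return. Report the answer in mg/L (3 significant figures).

2.10 µg/L = 0.0021 mg/L.
22.2 µg/L = 0.0222 mg/L.
Mass balance: 0.0222·271.8 = 1.76·Cₑ + 270·0.0021.
Cₑ = (6.033 − 0.567) / 1.76 = 3.106 mg/L.

3.11 mg/L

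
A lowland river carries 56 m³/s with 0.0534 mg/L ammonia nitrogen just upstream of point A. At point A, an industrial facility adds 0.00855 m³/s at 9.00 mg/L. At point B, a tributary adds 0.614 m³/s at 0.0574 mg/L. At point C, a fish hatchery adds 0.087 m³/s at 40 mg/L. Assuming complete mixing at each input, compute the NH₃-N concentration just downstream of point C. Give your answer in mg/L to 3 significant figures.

After input A: C = (56·0.0534 + 0.00855·9) / 56.01 = 0.05477 mg/L.
After input B: C = (56.01·0.05477 + 0.614·0.0574) / 56.62 = 0.05479 mg/L.
After input C: C = (56.62·0.05479 + 0.087·40) / 56.71 = 0.1161 mg/L.

0.116 mg/L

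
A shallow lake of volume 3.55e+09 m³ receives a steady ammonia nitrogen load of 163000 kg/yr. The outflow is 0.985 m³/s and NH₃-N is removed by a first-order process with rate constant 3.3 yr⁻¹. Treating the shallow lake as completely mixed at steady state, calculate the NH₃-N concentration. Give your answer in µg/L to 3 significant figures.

Outflow Q = 0.985 m³/s × 3.156e+07 s/yr = 3.108e+07 m³/yr.
Steady-state CSTR mass balance: W = Q·C + k·V·C, so C = W/(Q + kV).
Q + kV = 3.108e+07 + 3.3·3.55e+09 = 1.175e+10 m³/yr.
C = 163000/1.175e+10 = 1.388e-05 kg/m³ = 0.01388 mg/L = 13.88 µg/L.

13.9 µg/L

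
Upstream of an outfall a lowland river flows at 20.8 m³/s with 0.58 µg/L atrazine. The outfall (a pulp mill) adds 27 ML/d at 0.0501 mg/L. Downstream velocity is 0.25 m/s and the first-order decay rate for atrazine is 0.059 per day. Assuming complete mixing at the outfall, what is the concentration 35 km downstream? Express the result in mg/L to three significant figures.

27 ML/d = 0.3125 m³/s.
0.58 µg/L = 0.00058 mg/L.
After complete mixing, C₀ = (0.3125·0.0501 + 20.8·0.00058) / 21.11 = 0.001313 mg/L.
Travel time t = 3.5e+04 m / 0.25 m/s = 1.4e+05 s = 1.62 d.
C = 0.001313·exp(−0.059·1.62) = 0.001313·0.9088 = 0.001193 mg/L.

0.00119 mg/L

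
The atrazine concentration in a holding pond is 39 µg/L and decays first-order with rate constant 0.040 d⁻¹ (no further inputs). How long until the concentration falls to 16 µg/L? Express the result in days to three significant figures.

22.3 d

t = ln(C₀/C)/k = ln(39/16)/0.040 = 0.891/0.040 = 22.27 d.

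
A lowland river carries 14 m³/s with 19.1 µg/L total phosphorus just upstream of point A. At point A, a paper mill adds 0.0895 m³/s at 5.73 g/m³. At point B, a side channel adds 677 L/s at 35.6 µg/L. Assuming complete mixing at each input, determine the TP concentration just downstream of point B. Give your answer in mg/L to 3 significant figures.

0.0545 mg/L

19.1 µg/L = 0.0191 mg/L.
After input A: C = (14·0.0191 + 0.0895·5.73) / 14.09 = 0.05538 mg/L.
677 L/s = 0.677 m³/s.
35.6 µg/L = 0.0356 mg/L.
After input B: C = (14.09·0.05538 + 0.677·0.0356) / 14.77 = 0.05447 mg/L.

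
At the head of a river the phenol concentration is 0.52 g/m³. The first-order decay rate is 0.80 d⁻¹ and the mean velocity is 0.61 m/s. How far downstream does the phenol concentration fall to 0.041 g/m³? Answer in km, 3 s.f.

167 km

From C = C₀·e^(−kt), t = ln(C₀/C)/k = ln(0.52/0.041)/0.80 = 2.54/0.80 = 3.175 d.
Distance = v·t = 0.61 m/s × 2.743e+05 s = 1.674e+05 m = 167.4 km.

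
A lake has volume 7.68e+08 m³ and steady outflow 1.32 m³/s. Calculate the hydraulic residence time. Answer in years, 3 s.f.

18.4 yr

Q = 1.32 m³/s × 3.156e+07 s/yr = 4.166e+07 m³/yr.
Hydraulic residence time τ = V/Q = 7.68e+08/4.166e+07 = 18.44 yr.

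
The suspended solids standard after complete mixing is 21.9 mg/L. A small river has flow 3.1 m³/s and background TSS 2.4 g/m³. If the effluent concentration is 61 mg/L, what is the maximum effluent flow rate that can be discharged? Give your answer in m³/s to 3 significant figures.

Mass balance at complete mixing: C_std·(Q_w + Q_r) = Q_w·C_e + Q_r·C_b.
Rearranging, Q_w = Q_r·(C_std − C_b)/(C_e − C_std) = 3.1·(21.9 − 2.4) / (61 − 21.9) = 1.546 m³/s.

1.55 m³/s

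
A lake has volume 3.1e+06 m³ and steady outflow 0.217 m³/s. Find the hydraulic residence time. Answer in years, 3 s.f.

Q = 0.217 m³/s × 3.156e+07 s/yr = 6.848e+06 m³/yr.
Hydraulic residence time τ = V/Q = 3.1e+06/6.848e+06 = 0.4527 yr.

0.453 yr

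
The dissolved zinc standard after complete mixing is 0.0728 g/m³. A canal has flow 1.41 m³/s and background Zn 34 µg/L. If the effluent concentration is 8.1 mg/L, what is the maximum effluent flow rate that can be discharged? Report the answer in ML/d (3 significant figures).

34 µg/L = 0.034 mg/L.
Mass balance at complete mixing: C_std·(Q_w + Q_r) = Q_w·C_e + Q_r·C_b.
Rearranging, Q_w = Q_r·(C_std − C_b)/(C_e − C_std) = 1.41·(0.0728 − 0.034) / (8.1 − 0.0728) = 0.006815 m³/s.
= 0.5888 ML/d.

0.589 ML/d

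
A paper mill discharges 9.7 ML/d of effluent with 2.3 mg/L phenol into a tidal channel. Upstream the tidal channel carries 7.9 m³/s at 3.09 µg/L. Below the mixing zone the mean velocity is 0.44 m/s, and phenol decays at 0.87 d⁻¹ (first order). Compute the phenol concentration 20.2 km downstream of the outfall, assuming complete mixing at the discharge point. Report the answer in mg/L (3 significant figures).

0.0222 mg/L

9.7 ML/d = 0.1123 m³/s.
3.09 µg/L = 0.00309 mg/L.
After complete mixing, C₀ = (0.1123·2.3 + 7.9·0.00309) / 8.012 = 0.03527 mg/L.
Travel time t = 2.02e+04 m / 0.44 m/s = 4.591e+04 s = 0.5314 d.
C = 0.03527·exp(−0.87·0.5314) = 0.03527·0.6298 = 0.02222 mg/L.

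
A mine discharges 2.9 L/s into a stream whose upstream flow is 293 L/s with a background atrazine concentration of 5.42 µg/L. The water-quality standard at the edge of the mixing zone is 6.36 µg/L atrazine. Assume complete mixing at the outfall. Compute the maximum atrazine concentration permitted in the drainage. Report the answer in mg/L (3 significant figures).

2.9 L/s = 0.0029 m³/s.
293 L/s = 0.293 m³/s.
5.42 µg/L = 0.00542 mg/L.
6.36 µg/L = 0.00636 mg/L.
Mass balance: 0.00636·0.2959 = 0.0029·Cₑ + 0.293·0.00542.
Cₑ = (0.001882 − 0.001588) / 0.0029 = 0.1013 mg/L.

0.101 mg/L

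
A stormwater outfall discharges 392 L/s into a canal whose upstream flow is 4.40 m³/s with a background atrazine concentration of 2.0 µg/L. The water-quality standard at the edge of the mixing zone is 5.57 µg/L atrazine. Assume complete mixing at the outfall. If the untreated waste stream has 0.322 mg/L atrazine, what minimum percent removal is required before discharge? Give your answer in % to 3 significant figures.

85.8 %

392 L/s = 0.392 m³/s.
2.0 µg/L = 0.002 mg/L.
5.57 µg/L = 0.00557 mg/L.
Mass balance: 0.00557·4.792 = 0.392·Cₑ + 4.4·0.002.
Cₑ = (0.02669 − 0.0088) / 0.392 = 0.04564 mg/L.
Required removal = 1 − 0.04564/0.322 = 85.83 %.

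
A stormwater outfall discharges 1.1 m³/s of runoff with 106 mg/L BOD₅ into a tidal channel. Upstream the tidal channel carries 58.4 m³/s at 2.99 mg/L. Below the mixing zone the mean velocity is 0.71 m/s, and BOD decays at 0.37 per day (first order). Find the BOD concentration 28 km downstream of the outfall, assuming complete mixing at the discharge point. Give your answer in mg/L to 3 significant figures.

4.13 mg/L

After complete mixing, C₀ = (1.1·106 + 58.4·2.99) / 59.5 = 4.894 mg/L.
Travel time t = 2.8e+04 m / 0.71 m/s = 3.944e+04 s = 0.4564 d.
C = 4.894·exp(−0.37·0.4564) = 4.894·0.8446 = 4.134 mg/L.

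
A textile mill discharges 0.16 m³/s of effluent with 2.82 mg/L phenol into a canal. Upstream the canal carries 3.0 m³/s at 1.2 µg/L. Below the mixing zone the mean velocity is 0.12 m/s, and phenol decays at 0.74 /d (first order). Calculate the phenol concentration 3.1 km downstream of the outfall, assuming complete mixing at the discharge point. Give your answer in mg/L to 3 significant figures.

1.2 µg/L = 0.0012 mg/L.
After complete mixing, C₀ = (0.16·2.82 + 3·0.0012) / 3.16 = 0.1439 mg/L.
Travel time t = 3100 m / 0.12 m/s = 2.583e+04 s = 0.299 d.
C = 0.1439·exp(−0.74·0.299) = 0.1439·0.8015 = 0.1154 mg/L.

0.115 mg/L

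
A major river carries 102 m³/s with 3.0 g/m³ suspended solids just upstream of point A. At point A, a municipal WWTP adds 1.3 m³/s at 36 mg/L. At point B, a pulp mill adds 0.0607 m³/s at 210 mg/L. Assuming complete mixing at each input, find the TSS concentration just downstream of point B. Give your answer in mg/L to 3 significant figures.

3.54 mg/L

After input A: C = (102·3 + 1.3·36) / 103.3 = 3.415 mg/L.
After input B: C = (103.3·3.415 + 0.0607·210) / 103.4 = 3.537 mg/L.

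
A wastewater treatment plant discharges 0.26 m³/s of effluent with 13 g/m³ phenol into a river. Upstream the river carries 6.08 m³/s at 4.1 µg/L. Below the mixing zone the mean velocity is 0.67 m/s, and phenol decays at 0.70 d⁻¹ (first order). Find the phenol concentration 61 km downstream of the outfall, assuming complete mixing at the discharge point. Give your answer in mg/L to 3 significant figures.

4.1 µg/L = 0.0041 mg/L.
After complete mixing, C₀ = (0.26·13 + 6.08·0.0041) / 6.34 = 0.5371 mg/L.
Travel time t = 6.1e+04 m / 0.67 m/s = 9.104e+04 s = 1.054 d.
C = 0.5371·exp(−0.70·1.054) = 0.5371·0.4782 = 0.2568 mg/L.

0.257 mg/L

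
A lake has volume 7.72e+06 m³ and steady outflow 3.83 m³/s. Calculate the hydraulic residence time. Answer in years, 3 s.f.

Q = 3.83 m³/s × 3.156e+07 s/yr = 1.209e+08 m³/yr.
Hydraulic residence time τ = V/Q = 7.72e+06/1.209e+08 = 0.06387 yr.

0.0639 yr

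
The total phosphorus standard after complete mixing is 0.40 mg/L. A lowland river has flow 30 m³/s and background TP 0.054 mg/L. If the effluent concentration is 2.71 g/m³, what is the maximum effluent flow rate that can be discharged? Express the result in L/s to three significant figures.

Mass balance at complete mixing: C_std·(Q_w + Q_r) = Q_w·C_e + Q_r·C_b.
Rearranging, Q_w = Q_r·(C_std − C_b)/(C_e − C_std) = 30·(0.4 − 0.054) / (2.71 − 0.4) = 4.494 m³/s.
= 4494 L/s.

4490 L/s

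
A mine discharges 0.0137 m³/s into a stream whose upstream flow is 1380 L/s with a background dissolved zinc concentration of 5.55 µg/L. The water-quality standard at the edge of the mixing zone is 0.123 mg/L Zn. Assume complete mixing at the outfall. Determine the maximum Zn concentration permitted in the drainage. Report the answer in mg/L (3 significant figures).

12.0 mg/L

1380 L/s = 1.38 m³/s.
5.55 µg/L = 0.00555 mg/L.
Mass balance: 0.123·1.394 = 0.0137·Cₑ + 1.38·0.00555.
Cₑ = (0.1714 − 0.007659) / 0.0137 = 11.95 mg/L.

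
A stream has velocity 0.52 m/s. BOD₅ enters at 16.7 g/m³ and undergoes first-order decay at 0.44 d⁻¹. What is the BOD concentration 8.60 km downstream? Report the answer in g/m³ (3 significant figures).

15.4 g/m³

Travel time t = 8.60 km / 0.52 m/s = 8600/0.52 = 1.654e+04 s = 0.1914 d.
First-order decay: C = 16.7·exp(−0.44·0.1914) = 16.7·0.9192 = 15.35 g/m³.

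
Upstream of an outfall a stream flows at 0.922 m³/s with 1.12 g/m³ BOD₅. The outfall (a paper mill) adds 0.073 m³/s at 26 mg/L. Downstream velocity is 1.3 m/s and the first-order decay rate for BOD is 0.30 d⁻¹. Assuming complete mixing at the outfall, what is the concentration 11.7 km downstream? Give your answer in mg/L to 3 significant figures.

2.85 mg/L

After complete mixing, C₀ = (0.073·26 + 0.922·1.12) / 0.995 = 2.945 mg/L.
Travel time t = 1.17e+04 m / 1.3 m/s = 9000 s = 0.1042 d.
C = 2.945·exp(−0.30·0.1042) = 2.945·0.9692 = 2.855 mg/L.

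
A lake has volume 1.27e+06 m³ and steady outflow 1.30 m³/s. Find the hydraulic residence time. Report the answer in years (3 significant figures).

0.0310 yr

Q = 1.30 m³/s × 3.156e+07 s/yr = 4.102e+07 m³/yr.
Hydraulic residence time τ = V/Q = 1.27e+06/4.102e+07 = 0.03096 yr.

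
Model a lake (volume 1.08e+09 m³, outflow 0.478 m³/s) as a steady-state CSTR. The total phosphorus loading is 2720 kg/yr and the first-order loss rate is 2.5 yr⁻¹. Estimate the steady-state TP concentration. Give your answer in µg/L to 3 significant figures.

1.00 µg/L

Outflow Q = 0.478 m³/s × 3.156e+07 s/yr = 1.508e+07 m³/yr.
Steady-state CSTR mass balance: W = Q·C + k·V·C, so C = W/(Q + kV).
Q + kV = 1.508e+07 + 2.5·1.08e+09 = 2.715e+09 m³/yr.
C = 2720/2.715e+09 = 1.002e-06 kg/m³ = 0.001002 mg/L = 1.002 µg/L.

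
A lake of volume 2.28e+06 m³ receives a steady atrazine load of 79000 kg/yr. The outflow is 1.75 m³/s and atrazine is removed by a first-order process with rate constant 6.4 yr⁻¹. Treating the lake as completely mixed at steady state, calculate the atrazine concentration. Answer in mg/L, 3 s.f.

1.13 mg/L

Outflow Q = 1.75 m³/s × 3.156e+07 s/yr = 5.523e+07 m³/yr.
Steady-state CSTR mass balance: W = Q·C + k·V·C, so C = W/(Q + kV).
Q + kV = 5.523e+07 + 6.4·2.28e+06 = 6.982e+07 m³/yr.
C = 79000/6.982e+07 = 0.001132 kg/m³ = 1.132 mg/L.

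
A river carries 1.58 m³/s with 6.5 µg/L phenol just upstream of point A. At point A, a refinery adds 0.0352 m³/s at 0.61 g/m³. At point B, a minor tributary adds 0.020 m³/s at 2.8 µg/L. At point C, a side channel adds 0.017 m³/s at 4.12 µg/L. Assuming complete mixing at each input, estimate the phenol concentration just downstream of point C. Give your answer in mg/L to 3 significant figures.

0.0193 mg/L

6.5 µg/L = 0.0065 mg/L.
After input A: C = (1.58·0.0065 + 0.0352·0.61) / 1.615 = 0.01965 mg/L.
2.8 µg/L = 0.0028 mg/L.
After input B: C = (1.615·0.01965 + 0.02·0.0028) / 1.635 = 0.01945 mg/L.
4.12 µg/L = 0.00412 mg/L.
After input C: C = (1.635·0.01945 + 0.017·0.00412) / 1.652 = 0.01929 mg/L.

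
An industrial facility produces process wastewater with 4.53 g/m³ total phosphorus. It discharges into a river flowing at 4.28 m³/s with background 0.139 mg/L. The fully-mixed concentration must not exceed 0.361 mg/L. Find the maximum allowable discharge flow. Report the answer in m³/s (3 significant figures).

Mass balance at complete mixing: C_std·(Q_w + Q_r) = Q_w·C_e + Q_r·C_b.
Rearranging, Q_w = Q_r·(C_std − C_b)/(C_e − C_std) = 4.28·(0.361 − 0.139) / (4.53 − 0.361) = 0.2279 m³/s.

0.228 m³/s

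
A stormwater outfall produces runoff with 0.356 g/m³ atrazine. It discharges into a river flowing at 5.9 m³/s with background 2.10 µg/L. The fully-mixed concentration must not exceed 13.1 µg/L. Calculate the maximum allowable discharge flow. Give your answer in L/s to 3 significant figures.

2.10 µg/L = 0.0021 mg/L.
13.1 µg/L = 0.0131 mg/L.
Mass balance at complete mixing: C_std·(Q_w + Q_r) = Q_w·C_e + Q_r·C_b.
Rearranging, Q_w = Q_r·(C_std − C_b)/(C_e − C_std) = 5.9·(0.0131 − 0.0021) / (0.356 − 0.0131) = 0.1893 m³/s.
= 189.3 L/s.

189 L/s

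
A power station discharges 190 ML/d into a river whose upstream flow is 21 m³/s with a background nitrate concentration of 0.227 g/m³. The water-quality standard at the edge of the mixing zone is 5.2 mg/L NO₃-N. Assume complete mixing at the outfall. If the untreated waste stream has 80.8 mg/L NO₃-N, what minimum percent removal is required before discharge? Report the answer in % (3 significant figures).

190 ML/d = 2.199 m³/s.
Mass balance: 5.2·23.2 = 2.199·Cₑ + 21·0.227.
Cₑ = (120.6 − 4.767) / 2.199 = 52.69 mg/L.
Required removal = 1 − 52.69/80.8 = 34.79 %.

34.8 %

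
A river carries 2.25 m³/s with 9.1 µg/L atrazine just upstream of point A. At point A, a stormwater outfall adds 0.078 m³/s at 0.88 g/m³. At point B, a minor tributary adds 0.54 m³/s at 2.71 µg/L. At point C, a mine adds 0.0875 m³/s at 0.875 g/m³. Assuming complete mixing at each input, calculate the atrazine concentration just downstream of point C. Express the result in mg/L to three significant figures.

0.0566 mg/L

9.1 µg/L = 0.0091 mg/L.
After input A: C = (2.25·0.0091 + 0.078·0.88) / 2.328 = 0.03828 mg/L.
2.71 µg/L = 0.00271 mg/L.
After input B: C = (2.328·0.03828 + 0.54·0.00271) / 2.868 = 0.03158 mg/L.
After input C: C = (2.868·0.03158 + 0.0875·0.875) / 2.955 = 0.05655 mg/L.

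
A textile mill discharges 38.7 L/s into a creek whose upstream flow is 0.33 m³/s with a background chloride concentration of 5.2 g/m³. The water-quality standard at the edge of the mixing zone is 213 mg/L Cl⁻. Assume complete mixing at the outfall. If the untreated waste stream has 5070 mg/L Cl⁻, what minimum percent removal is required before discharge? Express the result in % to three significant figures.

60.8 %

38.7 L/s = 0.0387 m³/s.
Mass balance: 213·0.3687 = 0.0387·Cₑ + 0.33·5.2.
Cₑ = (78.53 − 1.716) / 0.0387 = 1985 mg/L.
Required removal = 1 − 1985/5070 = 60.85 %.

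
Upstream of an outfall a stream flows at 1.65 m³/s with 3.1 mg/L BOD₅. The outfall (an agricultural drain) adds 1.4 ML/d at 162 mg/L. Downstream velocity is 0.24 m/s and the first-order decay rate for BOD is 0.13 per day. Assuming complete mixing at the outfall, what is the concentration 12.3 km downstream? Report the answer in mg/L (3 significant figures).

4.30 mg/L

1.4 ML/d = 0.0162 m³/s.
After complete mixing, C₀ = (0.0162·162 + 1.65·3.1) / 1.666 = 4.645 mg/L.
Travel time t = 1.23e+04 m / 0.24 m/s = 5.125e+04 s = 0.5932 d.
C = 4.645·exp(−0.13·0.5932) = 4.645·0.9258 = 4.301 mg/L.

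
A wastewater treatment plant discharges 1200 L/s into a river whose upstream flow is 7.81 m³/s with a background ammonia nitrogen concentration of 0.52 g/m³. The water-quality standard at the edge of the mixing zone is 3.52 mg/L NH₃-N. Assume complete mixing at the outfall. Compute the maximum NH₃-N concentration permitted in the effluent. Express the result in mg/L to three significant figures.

23.0 mg/L

1200 L/s = 1.2 m³/s.
Mass balance: 3.52·9.01 = 1.2·Cₑ + 7.81·0.52.
Cₑ = (31.72 − 4.061) / 1.2 = 23.05 mg/L.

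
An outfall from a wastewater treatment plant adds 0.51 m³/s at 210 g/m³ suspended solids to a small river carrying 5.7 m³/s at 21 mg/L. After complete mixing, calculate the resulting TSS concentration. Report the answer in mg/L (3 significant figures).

36.5 mg/L

Conservation of mass across the mixing zone: C = (0.51·210 + 5.7·21) / (0.51 + 5.7) = 226.8/6.21 = 36.52 mg/L.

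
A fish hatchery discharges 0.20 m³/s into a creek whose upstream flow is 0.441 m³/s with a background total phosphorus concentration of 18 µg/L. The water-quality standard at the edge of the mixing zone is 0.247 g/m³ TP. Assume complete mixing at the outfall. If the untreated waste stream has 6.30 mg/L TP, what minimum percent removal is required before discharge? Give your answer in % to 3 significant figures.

88.1 %

18 µg/L = 0.018 mg/L.
Mass balance: 0.247·0.641 = 0.2·Cₑ + 0.441·0.018.
Cₑ = (0.1583 − 0.007938) / 0.2 = 0.7519 mg/L.
Required removal = 1 − 0.7519/6.30 = 88.06 %.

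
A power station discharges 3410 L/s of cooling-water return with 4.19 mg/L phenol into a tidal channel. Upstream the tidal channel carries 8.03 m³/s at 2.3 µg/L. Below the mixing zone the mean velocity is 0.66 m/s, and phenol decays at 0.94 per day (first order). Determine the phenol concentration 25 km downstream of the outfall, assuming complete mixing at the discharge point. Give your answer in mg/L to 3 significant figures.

3410 L/s = 3.41 m³/s.
2.3 µg/L = 0.0023 mg/L.
After complete mixing, C₀ = (3.41·4.19 + 8.03·0.0023) / 11.44 = 1.251 mg/L.
Travel time t = 2.5e+04 m / 0.66 m/s = 3.788e+04 s = 0.4384 d.
C = 1.251·exp(−0.94·0.4384) = 1.251·0.6623 = 0.8282 mg/L.

0.828 mg/L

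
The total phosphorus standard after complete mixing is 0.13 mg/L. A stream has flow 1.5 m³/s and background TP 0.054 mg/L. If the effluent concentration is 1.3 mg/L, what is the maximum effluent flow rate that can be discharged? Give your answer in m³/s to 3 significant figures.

Mass balance at complete mixing: C_std·(Q_w + Q_r) = Q_w·C_e + Q_r·C_b.
Rearranging, Q_w = Q_r·(C_std − C_b)/(C_e − C_std) = 1.5·(0.13 − 0.054) / (1.3 − 0.13) = 0.09744 m³/s.

0.0974 m³/s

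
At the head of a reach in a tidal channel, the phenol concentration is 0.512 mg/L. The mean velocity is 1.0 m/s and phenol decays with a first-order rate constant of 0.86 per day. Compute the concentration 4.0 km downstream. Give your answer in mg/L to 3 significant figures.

0.492 mg/L

Travel time t = 4.0 km / 1.0 m/s = 4000/1.0 = 4000 s = 0.0463 d.
First-order decay: C = 0.512·exp(−0.86·0.0463) = 0.512·0.961 = 0.492 mg/L.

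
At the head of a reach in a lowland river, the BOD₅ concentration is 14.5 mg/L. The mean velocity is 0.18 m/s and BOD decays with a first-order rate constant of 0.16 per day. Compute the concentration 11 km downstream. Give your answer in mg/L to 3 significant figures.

Travel time t = 11 km / 0.18 m/s = 1.1e+04/0.18 = 6.111e+04 s = 0.7073 d.
First-order decay: C = 14.5·exp(−0.16·0.7073) = 14.5·0.893 = 12.95 mg/L.

12.9 mg/L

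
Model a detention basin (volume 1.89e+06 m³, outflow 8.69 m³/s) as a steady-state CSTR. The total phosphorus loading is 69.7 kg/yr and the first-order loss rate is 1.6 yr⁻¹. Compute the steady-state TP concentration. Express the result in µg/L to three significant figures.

0.251 µg/L

Outflow Q = 8.69 m³/s × 3.156e+07 s/yr = 2.742e+08 m³/yr.
Steady-state CSTR mass balance: W = Q·C + k·V·C, so C = W/(Q + kV).
Q + kV = 2.742e+08 + 1.6·1.89e+06 = 2.773e+08 m³/yr.
C = 69.7/2.773e+08 = 2.514e-07 kg/m³ = 0.0002514 mg/L = 0.2514 µg/L.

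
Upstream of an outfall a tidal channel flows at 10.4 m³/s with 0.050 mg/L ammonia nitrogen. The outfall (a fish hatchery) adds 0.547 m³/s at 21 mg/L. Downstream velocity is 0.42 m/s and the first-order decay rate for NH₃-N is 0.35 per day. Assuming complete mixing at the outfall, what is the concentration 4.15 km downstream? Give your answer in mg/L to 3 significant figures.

1.05 mg/L

After complete mixing, C₀ = (0.547·21 + 10.4·0.05) / 10.95 = 1.097 mg/L.
Travel time t = 4150 m / 0.42 m/s = 9881 s = 0.1144 d.
C = 1.097·exp(−0.35·0.1144) = 1.097·0.9608 = 1.054 mg/L.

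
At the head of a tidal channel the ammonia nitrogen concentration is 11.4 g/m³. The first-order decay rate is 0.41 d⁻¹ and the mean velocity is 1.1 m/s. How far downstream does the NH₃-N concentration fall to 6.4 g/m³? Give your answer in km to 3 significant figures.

From C = C₀·e^(−kt), t = ln(C₀/C)/k = ln(11.4/6.4)/0.41 = 0.5773/0.41 = 1.408 d.
Distance = v·t = 1.1 m/s × 1.217e+05 s = 1.338e+05 m = 133.8 km.

134 km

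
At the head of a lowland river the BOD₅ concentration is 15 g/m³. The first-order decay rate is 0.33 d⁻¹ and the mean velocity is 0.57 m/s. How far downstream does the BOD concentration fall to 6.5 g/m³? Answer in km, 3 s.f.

From C = C₀·e^(−kt), t = ln(C₀/C)/k = ln(15/6.5)/0.33 = 0.8362/0.33 = 2.534 d.
Distance = v·t = 0.57 m/s × 2.189e+05 s = 1.248e+05 m = 124.8 km.

125 km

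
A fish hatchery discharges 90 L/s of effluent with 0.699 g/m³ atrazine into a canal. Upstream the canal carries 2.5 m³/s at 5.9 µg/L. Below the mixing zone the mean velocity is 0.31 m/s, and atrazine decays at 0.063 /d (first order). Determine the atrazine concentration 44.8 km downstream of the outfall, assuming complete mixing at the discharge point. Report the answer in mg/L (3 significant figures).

0.0270 mg/L

90 L/s = 0.09 m³/s.
5.9 µg/L = 0.0059 mg/L.
After complete mixing, C₀ = (0.09·0.699 + 2.5·0.0059) / 2.59 = 0.02998 mg/L.
Travel time t = 4.48e+04 m / 0.31 m/s = 1.445e+05 s = 1.673 d.
C = 0.02998·exp(−0.063·1.673) = 0.02998·0.9 = 0.02699 mg/L.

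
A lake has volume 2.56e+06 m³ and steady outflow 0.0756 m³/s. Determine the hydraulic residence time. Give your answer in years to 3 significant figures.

Q = 0.0756 m³/s × 3.156e+07 s/yr = 2.386e+06 m³/yr.
Hydraulic residence time τ = V/Q = 2.56e+06/2.386e+06 = 1.073 yr.

1.07 yr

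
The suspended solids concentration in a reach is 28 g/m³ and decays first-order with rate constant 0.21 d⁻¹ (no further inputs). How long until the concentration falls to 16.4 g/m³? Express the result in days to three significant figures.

2.55 d

t = ln(C₀/C)/k = ln(28/16.4)/0.21 = 0.5349/0.21 = 2.547 d.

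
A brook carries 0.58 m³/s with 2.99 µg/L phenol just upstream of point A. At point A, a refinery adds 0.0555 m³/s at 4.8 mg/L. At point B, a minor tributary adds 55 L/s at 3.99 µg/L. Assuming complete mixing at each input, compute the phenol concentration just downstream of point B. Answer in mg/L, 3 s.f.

2.99 µg/L = 0.00299 mg/L.
After input A: C = (0.58·0.00299 + 0.0555·4.8) / 0.6355 = 0.4219 mg/L.
55 L/s = 0.055 m³/s.
3.99 µg/L = 0.00399 mg/L.
After input B: C = (0.6355·0.4219 + 0.055·0.00399) / 0.6905 = 0.3886 mg/L.

0.389 mg/L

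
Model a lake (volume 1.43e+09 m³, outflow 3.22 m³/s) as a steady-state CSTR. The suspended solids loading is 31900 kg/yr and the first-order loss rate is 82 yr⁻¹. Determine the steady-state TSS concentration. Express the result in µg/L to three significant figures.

Outflow Q = 3.22 m³/s × 3.156e+07 s/yr = 1.016e+08 m³/yr.
Steady-state CSTR mass balance: W = Q·C + k·V·C, so C = W/(Q + kV).
Q + kV = 1.016e+08 + 82·1.43e+09 = 1.174e+11 m³/yr.
C = 31900/1.174e+11 = 2.718e-07 kg/m³ = 0.0002718 mg/L = 0.2718 µg/L.

0.272 µg/L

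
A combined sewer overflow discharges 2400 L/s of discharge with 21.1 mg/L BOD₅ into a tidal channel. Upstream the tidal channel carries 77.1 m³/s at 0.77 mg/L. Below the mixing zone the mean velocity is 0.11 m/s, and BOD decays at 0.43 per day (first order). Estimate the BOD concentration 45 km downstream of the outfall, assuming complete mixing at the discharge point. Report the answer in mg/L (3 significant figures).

2400 L/s = 2.4 m³/s.
After complete mixing, C₀ = (2.4·21.1 + 77.1·0.77) / 79.5 = 1.384 mg/L.
Travel time t = 4.5e+04 m / 0.11 m/s = 4.091e+05 s = 4.735 d.
C = 1.384·exp(−0.43·4.735) = 1.384·0.1306 = 0.1806 mg/L.

0.181 mg/L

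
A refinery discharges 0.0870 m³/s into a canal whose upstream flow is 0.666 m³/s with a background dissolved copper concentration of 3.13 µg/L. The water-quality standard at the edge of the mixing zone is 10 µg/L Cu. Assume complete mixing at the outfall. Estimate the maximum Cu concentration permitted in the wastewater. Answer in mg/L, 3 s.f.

0.0626 mg/L

3.13 µg/L = 0.00313 mg/L.
10 µg/L = 0.01 mg/L.
Mass balance: 0.01·0.753 = 0.087·Cₑ + 0.666·0.00313.
Cₑ = (0.00753 − 0.002085) / 0.087 = 0.06259 mg/L.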